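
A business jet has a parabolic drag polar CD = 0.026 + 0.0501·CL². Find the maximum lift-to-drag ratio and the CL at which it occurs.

For CD = CD0 + K·CL², (L/D)max occurs at CL* = √(CD0/K) and equals 1/(2√(K·CD0)).
(L/D)max = 1/(2√(0.0501 × 0.026)) = 1/(2 × 0.03609) = 13.9
CL* = √(0.026/0.0501) = 0.72

(L/D)max = 13.9, at CL = 0.72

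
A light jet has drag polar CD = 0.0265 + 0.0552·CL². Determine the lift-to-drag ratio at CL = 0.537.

L/D = 12.7

CD = 0.0265 + 0.0552 × 0.537² = 0.04242
L/D = CL/CD = 0.537 / 0.04242 = 12.7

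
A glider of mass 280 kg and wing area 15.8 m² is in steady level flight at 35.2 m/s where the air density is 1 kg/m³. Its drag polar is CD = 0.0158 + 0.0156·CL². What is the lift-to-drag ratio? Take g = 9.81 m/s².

Level flight ⇒ L = W = m·g = 280 × 9.81 = 2746.8 N.
Dynamic pressure q = 0.5 × 1 × 35.2² = 619.5 Pa.
Required CL = L/(qS) = 2746.8/(619.5·15.8) = 0.2806.
CD = 0.0158 + 0.0156 × 0.2806² = 0.01703.
L/D = CL/CD = 0.2806 / 0.01703 = 16.5

L/D = 16.5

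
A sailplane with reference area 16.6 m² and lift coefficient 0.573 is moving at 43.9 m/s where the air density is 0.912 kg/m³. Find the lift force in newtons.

L = 8360 N

Dynamic pressure q = ½ρv² = ½ × 0.912 × 43.9² = 878.8 Pa.
L = q·S·CL = 878.8 × 16.6 × 0.573 = 8360 N ≈ 8.36 kN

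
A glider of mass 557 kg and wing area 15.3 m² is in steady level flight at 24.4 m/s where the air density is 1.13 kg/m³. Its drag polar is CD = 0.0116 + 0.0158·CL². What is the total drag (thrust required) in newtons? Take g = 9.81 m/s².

D = 151 N

In steady level flight, lift balances weight: W = mg = 557 × 9.81 = 5464.2 N.
q = ½ρv² = ½ × 1.13 × 24.4² = 336.4 Pa.
CL = 2W/(ρv²S) = 2×5464.2/(1.13×24.4²×15.3) = 1.062.
CD = 0.0116 + 0.0158 × 1.062² = 0.02941.
D = q·S·CD = 336.4 × 15.3 × 0.02941 = 151.4 N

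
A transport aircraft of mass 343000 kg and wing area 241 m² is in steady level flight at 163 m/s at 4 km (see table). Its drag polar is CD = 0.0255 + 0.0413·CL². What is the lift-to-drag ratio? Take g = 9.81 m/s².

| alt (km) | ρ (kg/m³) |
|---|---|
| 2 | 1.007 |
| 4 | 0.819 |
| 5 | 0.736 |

L/D = 13.7

At 4 km, from the table: ρ = 0.819 kg/m³.
Level flight ⇒ L = W = m·g = 343000 × 9.81 = 3.3648×10^6 N.
Dynamic pressure q = 0.5 × 0.819 × 163² = 10880 Pa.
CL = 2W/(ρv²S) = 2×3.3648×10^6/(0.819×163²×241) = 1.283.
CD = 0.0255 + 0.0413 × 1.283² = 0.09351.
L/D = CL/CD = 1.283 / 0.09351 = 13.7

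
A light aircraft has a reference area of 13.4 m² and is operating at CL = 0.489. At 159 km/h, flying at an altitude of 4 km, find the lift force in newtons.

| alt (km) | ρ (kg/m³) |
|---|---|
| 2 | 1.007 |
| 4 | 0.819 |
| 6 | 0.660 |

At 4 km, from the table: ρ = 0.819 kg/m³.
Convert speed: v = 159 km/h ÷ 3.6 = 44.17 m/s.
Dynamic pressure q = ½ρv² = ½ × 0.819 × 44.17² = 798.8 Pa.
L = q·S·CL = 798.8 × 13.4 × 0.489 = 5230 N ≈ 5.23 kN

L = 5230 N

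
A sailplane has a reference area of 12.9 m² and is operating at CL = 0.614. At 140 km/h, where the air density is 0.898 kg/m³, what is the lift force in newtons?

L = 5380 N

Convert speed: v = 140 km/h ÷ 3.6 = 38.89 m/s.
L = ½ρv²S·CL = ½ × 0.898 × 38.89² × 12.9 × 0.614 = 5380 N ≈ 5.38 kN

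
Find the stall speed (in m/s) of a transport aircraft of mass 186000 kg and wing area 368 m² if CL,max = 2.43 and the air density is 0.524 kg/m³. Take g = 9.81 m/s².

Weight W = mg = 186000 × 9.81 = 1.825×10^6 N.
V_stall = √(2W/(ρ·S·CL,max)) = √(2 × 1.825×10^6 / (0.524 × 368 × 2.43))
V_stall = √7788 = 88.2 m/s

V_stall = 88.2 m/s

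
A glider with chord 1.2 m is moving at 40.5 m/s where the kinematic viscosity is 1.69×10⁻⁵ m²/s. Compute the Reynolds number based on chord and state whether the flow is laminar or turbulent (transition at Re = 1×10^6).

Re = 2.88×10^6 (turbulent)

Re = v·c/ν = 40.5 × 1.2 / (1.69×10⁻⁵) = 2.88×10^6
Since 2.88×10^6 > 1×10^6, the flow is turbulent.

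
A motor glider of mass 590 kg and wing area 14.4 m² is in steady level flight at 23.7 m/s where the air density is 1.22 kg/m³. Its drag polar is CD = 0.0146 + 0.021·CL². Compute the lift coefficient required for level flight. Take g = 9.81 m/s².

In steady level flight, lift balances weight: W = mg = 590 × 9.81 = 5787.9 N.
q = ½ρv² = ½ × 1.22 × 23.7² = 342.6 Pa.
CL = W/(q·S) = 5787.9 / (342.6 × 14.4) = 1.173.

CL = 1.17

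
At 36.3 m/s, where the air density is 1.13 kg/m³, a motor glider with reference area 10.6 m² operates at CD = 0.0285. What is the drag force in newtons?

D = 225 N

D = ½ρv²S·CD = ½ × 1.13 × 36.3² × 10.6 × 0.0285 = 225 N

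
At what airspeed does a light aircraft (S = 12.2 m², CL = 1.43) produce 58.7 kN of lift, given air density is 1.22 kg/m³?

v = 74.3 m/s

L = ½ρv²S·CL ⇒ v = √(2L/(ρ·S·CL))
v = √(2 × 58700 / (1.22 × 12.2 × 1.43)) = √5516 = 74.3 m/s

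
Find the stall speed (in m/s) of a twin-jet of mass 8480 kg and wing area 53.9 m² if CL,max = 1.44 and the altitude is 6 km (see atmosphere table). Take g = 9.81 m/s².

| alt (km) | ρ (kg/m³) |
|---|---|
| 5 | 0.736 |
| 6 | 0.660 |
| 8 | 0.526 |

At 6 km, from the table: ρ = 0.660 kg/m³.
Weight W = mg = 8480 × 9.81 = 83190 N.
V_stall = √(2W/(ρ·S·CL,max)) = √(2 × 83190 / (0.66 × 53.9 × 1.44))
V_stall = √3248 = 57 m/s

V_stall = 57 m/s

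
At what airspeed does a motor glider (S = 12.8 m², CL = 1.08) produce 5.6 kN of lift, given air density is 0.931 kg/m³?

v = 29.5 m/s

L = ½ρv²S·CL ⇒ v = √(2L/(ρ·S·CL))
v = √(2 × 5600 / (0.931 × 12.8 × 1.08)) = √870.2 = 29.5 m/s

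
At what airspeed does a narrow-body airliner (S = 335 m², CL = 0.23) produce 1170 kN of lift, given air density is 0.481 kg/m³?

v = 251 m/s

L = ½ρv²S·CL ⇒ v = √(2L/(ρ·S·CL))
v = √(2 × 1.17×10^6 / (0.481 × 335 × 0.23)) = √63140 = 251 m/s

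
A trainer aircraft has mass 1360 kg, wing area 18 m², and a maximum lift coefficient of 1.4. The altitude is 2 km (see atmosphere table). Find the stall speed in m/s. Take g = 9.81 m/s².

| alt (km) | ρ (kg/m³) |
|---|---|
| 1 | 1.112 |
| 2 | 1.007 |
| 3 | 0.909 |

At 2 km, from the table: ρ = 1.007 kg/m³.
Stall occurs when L = W at CL,max. W = mg = 1360 × 9.81 = 13340 N.
V_stall = √(2W/(ρ·S·CL,max)) = √(2 × 13340 / (1.007 × 18 × 1.4))
V_stall = √1051 = 32.4 m/s

V_stall = 32.4 m/s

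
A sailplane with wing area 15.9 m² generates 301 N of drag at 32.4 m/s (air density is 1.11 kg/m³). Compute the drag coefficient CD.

CD = 0.0325

From D = ½ρv²S·CD, rearranging gives CD = 2D/(ρv²S).
CD = 2 × 301 / (1.11 × 32.4² × 15.9) = 0.0325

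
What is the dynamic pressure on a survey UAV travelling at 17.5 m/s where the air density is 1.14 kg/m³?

q = ½ρv² = ½ × 1.14 × 17.5² = 175 Pa

q = 175 Pa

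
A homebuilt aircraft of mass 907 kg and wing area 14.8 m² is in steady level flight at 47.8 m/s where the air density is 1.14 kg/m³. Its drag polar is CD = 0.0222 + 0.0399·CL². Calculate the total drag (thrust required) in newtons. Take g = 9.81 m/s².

Weight W = mg = 907 × 9.81 = 8897.7 N; in level flight L = W.
q = ½ρv² = ½ × 1.14 × 47.8² = 1302 Pa.
CL = W/(q·S) = 8897.7 / (1302 × 14.8) = 0.4616.
CD = 0.0222 + 0.0399 × 0.4616² = 0.0307.
D = q·S·CD = 1302 × 14.8 × 0.0307 = 591.8 N

D = 592 N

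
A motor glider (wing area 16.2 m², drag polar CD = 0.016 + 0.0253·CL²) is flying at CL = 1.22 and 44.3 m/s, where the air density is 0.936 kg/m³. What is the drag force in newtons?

D = 798 N

CD = 0.016 + 0.0253 × 1.22² = 0.05366
D = ½ρv²S·CD = ½ × 0.936 × 44.3² × 16.2 × 0.05366 = 798 N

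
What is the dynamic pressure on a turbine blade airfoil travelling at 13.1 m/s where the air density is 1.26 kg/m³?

q = 108 Pa

q = ½ρv² = ½ × 1.26 × 13.1² = 108 Pa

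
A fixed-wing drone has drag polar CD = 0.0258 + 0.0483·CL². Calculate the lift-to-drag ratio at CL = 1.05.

L/D = 13.3

CD = 0.0258 + 0.0483 × 1.05² = 0.07905
L/D = CL/CD = 1.05 / 0.07905 = 13.3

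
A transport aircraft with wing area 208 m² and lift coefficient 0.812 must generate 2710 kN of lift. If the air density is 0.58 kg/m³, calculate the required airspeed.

v = 235 m/s

L = ½ρv²S·CL ⇒ v = √(2L/(ρ·S·CL))
v = √(2 × 2.71×10^6 / (0.58 × 208 × 0.812)) = √55330 = 235 m/s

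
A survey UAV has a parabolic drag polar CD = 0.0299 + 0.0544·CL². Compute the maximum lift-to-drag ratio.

(L/D)max = 12.4

For CD = CD0 + K·CL², (L/D)max occurs at CL* = √(CD0/K) and equals 1/(2√(K·CD0)).
(L/D)max = 1/(2√(0.0544 × 0.0299)) = 1/(2 × 0.04033) = 12.4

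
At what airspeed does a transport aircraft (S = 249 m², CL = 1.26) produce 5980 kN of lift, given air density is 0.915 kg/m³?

v = 204 m/s

L = ½ρv²S·CL ⇒ v = √(2L/(ρ·S·CL))
v = √(2 × 5.98×10^6 / (0.915 × 249 × 1.26)) = √41660 = 204 m/s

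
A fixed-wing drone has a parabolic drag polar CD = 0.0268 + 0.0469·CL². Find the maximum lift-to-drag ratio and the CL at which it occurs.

For CD = CD0 + K·CL², (L/D)max occurs at CL* = √(CD0/K) and equals 1/(2√(K·CD0)).
(L/D)max = 1/(2√(0.0469 × 0.0268)) = 1/(2 × 0.03545) = 14.1
CL* = √(0.0268/0.0469) = 0.756

(L/D)max = 14.1, at CL = 0.756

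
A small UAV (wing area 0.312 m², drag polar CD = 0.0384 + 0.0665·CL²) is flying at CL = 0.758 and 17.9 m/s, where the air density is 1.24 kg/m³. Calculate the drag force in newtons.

D = 4.75 N

CD = 0.0384 + 0.0665 × 0.758² = 0.07661
D = ½ρv²S·CD = ½ × 1.24 × 17.9² × 0.312 × 0.07661 = 4.75 N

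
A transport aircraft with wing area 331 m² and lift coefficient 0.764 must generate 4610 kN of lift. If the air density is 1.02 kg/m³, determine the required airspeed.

L = ½ρv²S·CL ⇒ v = √(2L/(ρ·S·CL))
v = √(2 × 4.61×10^6 / (1.02 × 331 × 0.764)) = √35740 = 189 m/s

v = 189 m/s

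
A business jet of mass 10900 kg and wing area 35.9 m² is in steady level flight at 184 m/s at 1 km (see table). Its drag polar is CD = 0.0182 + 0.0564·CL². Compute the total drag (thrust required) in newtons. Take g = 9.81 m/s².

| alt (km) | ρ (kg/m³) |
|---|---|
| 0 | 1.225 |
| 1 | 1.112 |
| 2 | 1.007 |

D = 13300 N

At 1 km, from the table: ρ = 1.112 kg/m³.
Level flight ⇒ L = W = m·g = 10900 × 9.81 = 1.0693×10^5 N.
Dynamic pressure q = 0.5 × 1.112 × 184² = 18820 Pa.
CL = W/(q·S) = 1.0693×10^5 / (18820 × 35.9) = 0.1582.
CD = 0.0182 + 0.0564 × 0.1582² = 0.01961.
D = q·S·CD = 18820 × 35.9 × 0.01961 = 13250 N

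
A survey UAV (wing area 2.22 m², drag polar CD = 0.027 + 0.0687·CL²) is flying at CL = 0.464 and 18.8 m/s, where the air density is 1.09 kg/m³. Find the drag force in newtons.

D = 17.9 N

CD = 0.027 + 0.0687 × 0.464² = 0.04179
D = ½ρv²S·CD = ½ × 1.09 × 18.8² × 2.22 × 0.04179 = 17.9 N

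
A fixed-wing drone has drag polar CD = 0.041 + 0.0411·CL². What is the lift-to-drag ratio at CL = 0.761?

CD = 0.041 + 0.0411 × 0.761² = 0.0648
L/D = CL/CD = 0.761 / 0.0648 = 11.7

L/D = 11.7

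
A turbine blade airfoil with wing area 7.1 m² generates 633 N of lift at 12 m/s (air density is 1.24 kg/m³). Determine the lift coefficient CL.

From L = ½ρv²S·CL, rearranging gives CL = 2L/(ρv²S).
CL = 2 × 633 / (1.24 × 12² × 7.1) = 0.999

CL = 0.999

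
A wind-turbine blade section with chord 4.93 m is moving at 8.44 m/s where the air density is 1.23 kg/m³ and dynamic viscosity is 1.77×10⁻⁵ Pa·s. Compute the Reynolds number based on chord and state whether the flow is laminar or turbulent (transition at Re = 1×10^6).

Re = 2.89×10^6 (turbulent)

Re = ρ·v·c/μ = 1.23 × 8.44 × 4.93 / (1.77×10⁻⁵) = 2.89×10^6
Since 2.89×10^6 > 1×10^6, the flow is turbulent.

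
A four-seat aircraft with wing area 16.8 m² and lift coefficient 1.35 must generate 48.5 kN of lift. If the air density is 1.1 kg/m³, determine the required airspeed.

L = ½ρv²S·CL ⇒ v = √(2L/(ρ·S·CL))
v = √(2 × 48500 / (1.1 × 16.8 × 1.35)) = √3888 = 62.4 m/s

v = 62.4 m/s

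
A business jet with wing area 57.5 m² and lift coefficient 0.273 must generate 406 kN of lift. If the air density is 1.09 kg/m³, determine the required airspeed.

v = 218 m/s

L = ½ρv²S·CL ⇒ v = √(2L/(ρ·S·CL))
v = √(2 × 4.06×10^5 / (1.09 × 57.5 × 0.273)) = √47460 = 218 m/s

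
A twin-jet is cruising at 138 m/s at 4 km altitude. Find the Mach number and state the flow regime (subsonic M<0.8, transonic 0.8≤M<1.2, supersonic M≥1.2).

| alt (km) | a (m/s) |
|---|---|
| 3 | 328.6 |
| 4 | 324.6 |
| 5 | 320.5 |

M = 0.425 (subsonic)

At 4 km, from the table: a = 324.6 m/s.
M = v/a = 138 / 324.6 = 0.425
M = 0.425 → subsonic.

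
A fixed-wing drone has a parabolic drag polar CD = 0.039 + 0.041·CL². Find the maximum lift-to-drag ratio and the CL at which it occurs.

(L/D)max = 12.5, at CL = 0.975

For CD = CD0 + K·CL², (L/D)max occurs at CL* = √(CD0/K) and equals 1/(2√(K·CD0)).
(L/D)max = 1/(2√(0.041 × 0.039)) = 1/(2 × 0.03999) = 12.5
CL* = √(0.039/0.041) = 0.975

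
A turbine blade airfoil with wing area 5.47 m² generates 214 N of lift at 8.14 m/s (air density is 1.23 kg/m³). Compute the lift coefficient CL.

CL = 0.96

From L = ½ρv²S·CL, rearranging gives CL = 2L/(ρv²S).
CL = 2 × 214 / (1.23 × 8.14² × 5.47) = 0.96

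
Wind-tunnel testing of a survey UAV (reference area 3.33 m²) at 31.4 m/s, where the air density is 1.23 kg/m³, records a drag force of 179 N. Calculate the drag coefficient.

From D = ½ρv²S·CD, rearranging gives CD = 2D/(ρv²S).
CD = 2 × 179 / (1.23 × 31.4² × 3.33) = 0.0886

CD = 0.0886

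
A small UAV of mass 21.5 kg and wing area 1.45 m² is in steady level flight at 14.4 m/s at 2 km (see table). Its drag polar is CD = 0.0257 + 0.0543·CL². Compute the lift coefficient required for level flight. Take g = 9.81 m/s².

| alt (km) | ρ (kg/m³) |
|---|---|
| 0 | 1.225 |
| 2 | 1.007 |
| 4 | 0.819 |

At 2 km, from the table: ρ = 1.007 kg/m³.
Weight W = mg = 21.5 × 9.81 = 210.92 N; in level flight L = W.
q = ½ρv² = ½ × 1.007 × 14.4² = 104.4 Pa.
CL = 2W/(ρv²S) = 2×210.92/(1.007×14.4²×1.45) = 1.393.

CL = 1.39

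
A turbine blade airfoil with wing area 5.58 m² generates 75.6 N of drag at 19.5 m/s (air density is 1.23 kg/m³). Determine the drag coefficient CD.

CD = 0.0579

From D = ½ρv²S·CD, rearranging gives CD = 2D/(ρv²S).
CD = 2 × 75.6 / (1.23 × 19.5² × 5.58) = 0.0579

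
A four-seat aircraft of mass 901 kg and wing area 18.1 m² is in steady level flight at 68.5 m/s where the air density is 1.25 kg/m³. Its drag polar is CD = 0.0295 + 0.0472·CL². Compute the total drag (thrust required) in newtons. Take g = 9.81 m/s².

D = 1640 N

Weight W = mg = 901 × 9.81 = 8838.8 N; in level flight L = W.
q = ½ρv² = ½ × 1.25 × 68.5² = 2933 Pa.
CL = W/(q·S) = 8838.8 / (2933 × 18.1) = 0.1665.
CD = 0.0295 + 0.0472 × 0.1665² = 0.03081.
D = q·S·CD = 2933 × 18.1 × 0.03081 = 1635 N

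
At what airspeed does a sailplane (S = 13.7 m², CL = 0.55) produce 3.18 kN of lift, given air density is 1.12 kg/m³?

L = ½ρv²S·CL ⇒ v = √(2L/(ρ·S·CL))
v = √(2 × 3180 / (1.12 × 13.7 × 0.55)) = √753.6 = 27.5 m/s

v = 27.5 m/s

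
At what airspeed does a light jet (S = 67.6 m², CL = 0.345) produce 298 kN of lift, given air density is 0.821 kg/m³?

v = 176 m/s

L = ½ρv²S·CL ⇒ v = √(2L/(ρ·S·CL))
v = √(2 × 2.98×10^5 / (0.821 × 67.6 × 0.345)) = √31130 = 176 m/s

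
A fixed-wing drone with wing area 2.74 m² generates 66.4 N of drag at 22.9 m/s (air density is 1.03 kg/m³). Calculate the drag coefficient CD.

CD = 0.0897

From D = ½ρv²S·CD, rearranging gives CD = 2D/(ρv²S).
CD = 2 × 66.4 / (1.03 × 22.9² × 2.74) = 0.0897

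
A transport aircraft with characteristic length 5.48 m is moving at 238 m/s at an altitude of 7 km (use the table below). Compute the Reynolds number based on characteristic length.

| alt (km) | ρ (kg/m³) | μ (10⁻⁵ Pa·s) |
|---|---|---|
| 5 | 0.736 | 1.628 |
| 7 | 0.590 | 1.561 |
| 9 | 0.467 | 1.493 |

Re = 4.93×10^7

At 7 km, from the table: ρ = 0.590 kg/m³, μ = 1.561×10⁻⁵ Pa·s.
Re = ρ·v·c/μ = 0.59 × 238 × 5.48 / (1.561×10⁻⁵) = 4.93×10^7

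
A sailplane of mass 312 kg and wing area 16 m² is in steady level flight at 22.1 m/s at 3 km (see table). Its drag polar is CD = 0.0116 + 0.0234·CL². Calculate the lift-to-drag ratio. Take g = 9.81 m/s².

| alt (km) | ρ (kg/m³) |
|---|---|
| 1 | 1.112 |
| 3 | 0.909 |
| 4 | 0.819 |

At 3 km, from the table: ρ = 0.909 kg/m³.
Level flight ⇒ L = W = m·g = 312 × 9.81 = 3060.7 N.
Dynamic pressure q = 0.5 × 0.909 × 22.1² = 222 Pa.
CL = W/(q·S) = 3060.7 / (222 × 16) = 0.8618.
CD = 0.0116 + 0.0234 × 0.8618² = 0.02898.
L/D = CL/CD = 0.8618 / 0.02898 = 29.7

L/D = 29.7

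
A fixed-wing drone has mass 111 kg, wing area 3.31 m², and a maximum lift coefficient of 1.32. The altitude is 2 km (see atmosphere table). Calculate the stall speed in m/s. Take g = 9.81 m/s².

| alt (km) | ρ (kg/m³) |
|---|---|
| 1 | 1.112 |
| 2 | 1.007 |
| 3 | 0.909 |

V_stall = 22.2 m/s

At 2 km, from the table: ρ = 1.007 kg/m³.
At stall, lift equals weight: L = W = m·g = 111 × 9.81 = 1089 N.
From L = ½ρV²S·CL,max = W: V_stall = √(2W/(ρSCL,max)) = √(2·1089/(1.007·3.31·1.32))
V_stall = √495 = 22.2 m/s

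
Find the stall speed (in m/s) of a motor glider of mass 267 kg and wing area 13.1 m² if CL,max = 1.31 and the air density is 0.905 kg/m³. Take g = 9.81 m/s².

V_stall = 18.4 m/s

Weight W = mg = 267 × 9.81 = 2619 N.
V_stall = √(2W/(ρ·S·CL,max)) = √(2 × 2619 / (0.905 × 13.1 × 1.31))
V_stall = √337.3 = 18.4 m/s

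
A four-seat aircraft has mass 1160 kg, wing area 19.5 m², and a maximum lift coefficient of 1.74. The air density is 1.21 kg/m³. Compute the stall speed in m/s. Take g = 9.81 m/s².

V_stall = 23.5 m/s

Stall occurs when L = W at CL,max. W = mg = 1160 × 9.81 = 11380 N.
From L = ½ρV²S·CL,max = W: V_stall = √(2W/(ρSCL,max)) = √(2·11380/(1.21·19.5·1.74))
V_stall = √554.4 = 23.5 m/s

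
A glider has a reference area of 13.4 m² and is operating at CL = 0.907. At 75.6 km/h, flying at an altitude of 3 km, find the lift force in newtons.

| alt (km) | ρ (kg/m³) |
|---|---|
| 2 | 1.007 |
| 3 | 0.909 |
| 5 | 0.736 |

At 3 km, from the table: ρ = 0.909 kg/m³.
Convert speed: v = 75.6 km/h ÷ 3.6 = 21 m/s.
L = ½ρv²S·CL = ½ × 0.909 × 21² × 13.4 × 0.907 = 2440 N

L = 2440 N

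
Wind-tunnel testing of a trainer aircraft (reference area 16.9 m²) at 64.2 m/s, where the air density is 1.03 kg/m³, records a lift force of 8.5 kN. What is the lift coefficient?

CL = 0.237

From L = ½ρv²S·CL, rearranging gives CL = 2L/(ρv²S).
CL = 2 × 8500 / (1.03 × 64.2² × 16.9) = 0.237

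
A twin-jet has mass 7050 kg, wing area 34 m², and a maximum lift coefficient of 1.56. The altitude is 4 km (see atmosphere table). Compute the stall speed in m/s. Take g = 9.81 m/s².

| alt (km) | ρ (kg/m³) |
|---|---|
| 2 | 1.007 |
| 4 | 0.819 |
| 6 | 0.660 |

At 4 km, from the table: ρ = 0.819 kg/m³.
Stall occurs when L = W at CL,max. W = mg = 7050 × 9.81 = 69160 N.
From L = ½ρV²S·CL,max = W: V_stall = √(2W/(ρSCL,max)) = √(2·69160/(0.819·34·1.56))
V_stall = √3184 = 56.4 m/s

V_stall = 56.4 m/s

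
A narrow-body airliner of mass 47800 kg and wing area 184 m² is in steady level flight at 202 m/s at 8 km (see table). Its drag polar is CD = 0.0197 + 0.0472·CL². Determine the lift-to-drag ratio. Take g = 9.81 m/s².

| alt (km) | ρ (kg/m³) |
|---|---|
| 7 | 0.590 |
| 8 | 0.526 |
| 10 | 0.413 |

L/D = 10.6

At 8 km, from the table: ρ = 0.526 kg/m³.
Level flight ⇒ L = W = m·g = 47800 × 9.81 = 4.6892×10^5 N.
Dynamic pressure q = 0.5 × 0.526 × 202² = 10730 Pa.
Required CL = L/(qS) = 4.6892×10^5/(10730·184) = 0.2375.
CD = 0.0197 + 0.0472 × 0.2375² = 0.02236.
L/D = CL/CD = 0.2375 / 0.02236 = 10.6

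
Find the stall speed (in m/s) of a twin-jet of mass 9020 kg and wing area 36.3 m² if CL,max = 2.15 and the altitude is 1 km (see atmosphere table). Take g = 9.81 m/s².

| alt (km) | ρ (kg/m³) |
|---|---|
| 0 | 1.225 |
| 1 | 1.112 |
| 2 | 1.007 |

V_stall = 45.2 m/s

At 1 km, from the table: ρ = 1.112 kg/m³.
Stall occurs when L = W at CL,max. W = mg = 9020 × 9.81 = 88490 N.
From L = ½ρV²S·CL,max = W: V_stall = √(2W/(ρSCL,max)) = √(2·88490/(1.112·36.3·2.15))
V_stall = √2039 = 45.2 m/s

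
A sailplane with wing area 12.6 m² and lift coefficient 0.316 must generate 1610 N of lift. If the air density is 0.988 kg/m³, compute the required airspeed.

L = ½ρv²S·CL ⇒ v = √(2L/(ρ·S·CL))
v = √(2 × 1610 / (0.988 × 12.6 × 0.316)) = √818.5 = 28.6 m/s

v = 28.6 m/s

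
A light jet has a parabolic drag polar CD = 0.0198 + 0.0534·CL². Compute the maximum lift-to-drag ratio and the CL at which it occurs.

For CD = CD0 + K·CL², (L/D)max occurs at CL* = √(CD0/K) and equals 1/(2√(K·CD0)).
(L/D)max = 1/(2√(0.0534 × 0.0198)) = 1/(2 × 0.03252) = 15.4
CL* = √(0.0198/0.0534) = 0.609

(L/D)max = 15.4, at CL = 0.609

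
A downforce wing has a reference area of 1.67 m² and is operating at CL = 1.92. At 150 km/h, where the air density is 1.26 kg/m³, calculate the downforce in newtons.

Convert speed: v = 150 km/h ÷ 3.6 = 41.67 m/s.
Dynamic pressure q = ½ρv² = ½ × 1.26 × 41.67² = 1094 Pa.
L = q·S·CL = 1094 × 1.67 × 1.92 = 3510 N

L = 3510 N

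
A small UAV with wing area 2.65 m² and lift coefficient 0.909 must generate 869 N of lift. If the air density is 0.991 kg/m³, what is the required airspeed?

L = ½ρv²S·CL ⇒ v = √(2L/(ρ·S·CL))
v = √(2 × 869 / (0.991 × 2.65 × 0.909)) = √728.1 = 27 m/s

v = 27 m/s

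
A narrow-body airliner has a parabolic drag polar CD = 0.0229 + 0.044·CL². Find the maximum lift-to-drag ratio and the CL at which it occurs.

(L/D)max = 15.8, at CL = 0.721

For CD = CD0 + K·CL², (L/D)max occurs at CL* = √(CD0/K) and equals 1/(2√(K·CD0)).
(L/D)max = 1/(2√(0.044 × 0.0229)) = 1/(2 × 0.03174) = 15.8
CL* = √(0.0229/0.044) = 0.721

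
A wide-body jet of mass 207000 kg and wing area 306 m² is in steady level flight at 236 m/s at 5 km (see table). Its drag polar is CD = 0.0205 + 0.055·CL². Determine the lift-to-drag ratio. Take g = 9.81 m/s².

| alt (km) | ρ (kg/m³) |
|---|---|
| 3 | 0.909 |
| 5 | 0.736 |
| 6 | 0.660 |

L/D = 12.3

At 5 km, from the table: ρ = 0.736 kg/m³.
Level flight ⇒ L = W = m·g = 207000 × 9.81 = 2.0307×10^6 N.
Dynamic pressure q = 0.5 × 0.736 × 236² = 20500 Pa.
CL = W/(q·S) = 2.0307×10^6 / (20500 × 306) = 0.3238.
CD = 0.0205 + 0.055 × 0.3238² = 0.02627.
L/D = CL/CD = 0.3238 / 0.02627 = 12.3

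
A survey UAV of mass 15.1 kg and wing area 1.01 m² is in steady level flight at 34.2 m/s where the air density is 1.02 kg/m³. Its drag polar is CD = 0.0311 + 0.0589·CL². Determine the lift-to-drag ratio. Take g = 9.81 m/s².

L/D = 7.09

In steady level flight, lift balances weight: W = mg = 15.1 × 9.81 = 148.13 N.
q = ½ρv² = ½ × 1.02 × 34.2² = 596.5 Pa.
CL = 2W/(ρv²S) = 2×148.13/(1.02×34.2²×1.01) = 0.2459.
CD = 0.0311 + 0.0589 × 0.2459² = 0.03466.
L/D = CL/CD = 0.2459 / 0.03466 = 7.09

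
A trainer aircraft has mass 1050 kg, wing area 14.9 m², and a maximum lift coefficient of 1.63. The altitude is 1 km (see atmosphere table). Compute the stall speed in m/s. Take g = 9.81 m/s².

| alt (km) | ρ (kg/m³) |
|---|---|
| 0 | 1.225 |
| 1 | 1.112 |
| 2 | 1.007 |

V_stall = 27.6 m/s

At 1 km, from the table: ρ = 1.112 kg/m³.
At stall, lift equals weight: L = W = m·g = 1050 × 9.81 = 10300 N.
V_stall = √(2W/(ρ·S·CL,max)) = √(2 × 10300 / (1.112 × 14.9 × 1.63))
V_stall = √762.8 = 27.6 m/s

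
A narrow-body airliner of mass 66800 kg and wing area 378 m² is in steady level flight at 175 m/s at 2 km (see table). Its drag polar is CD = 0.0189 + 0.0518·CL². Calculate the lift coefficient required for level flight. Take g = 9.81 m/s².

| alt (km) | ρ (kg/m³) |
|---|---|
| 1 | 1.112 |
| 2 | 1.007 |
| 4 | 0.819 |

At 2 km, from the table: ρ = 1.007 kg/m³.
Weight W = mg = 66800 × 9.81 = 6.5531×10^5 N; in level flight L = W.
q = ½ρv² = ½ × 1.007 × 175² = 15420 Pa.
Required CL = L/(qS) = 6.5531×10^5/(15420·378) = 0.1124.

CL = 0.112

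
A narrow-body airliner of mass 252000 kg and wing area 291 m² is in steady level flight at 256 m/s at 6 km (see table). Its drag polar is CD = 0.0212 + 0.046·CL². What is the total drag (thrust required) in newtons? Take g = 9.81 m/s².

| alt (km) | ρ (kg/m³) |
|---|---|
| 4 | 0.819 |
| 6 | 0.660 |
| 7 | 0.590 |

D = 1.78×10^5 N

At 6 km, from the table: ρ = 0.660 kg/m³.
Weight W = mg = 252000 × 9.81 = 2.4721×10^6 N; in level flight L = W.
Dynamic pressure q = 0.5 × 0.66 × 256² = 21630 Pa.
CL = 2W/(ρv²S) = 2×2.4721×10^6/(0.66×256²×291) = 0.3928.
CD = 0.0212 + 0.046 × 0.3928² = 0.0283.
D = q·S·CD = 21630 × 291 × 0.0283 = 1.781×10^5 N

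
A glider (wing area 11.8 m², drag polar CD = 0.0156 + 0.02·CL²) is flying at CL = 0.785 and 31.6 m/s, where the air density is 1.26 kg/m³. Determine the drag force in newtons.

D = 207 N

CD = 0.0156 + 0.02 × 0.785² = 0.02792
D = ½ρv²S·CD = ½ × 1.26 × 31.6² × 11.8 × 0.02792 = 207 N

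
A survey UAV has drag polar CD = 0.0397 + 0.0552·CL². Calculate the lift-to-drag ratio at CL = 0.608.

CD = 0.0397 + 0.0552 × 0.608² = 0.06011
L/D = CL/CD = 0.608 / 0.06011 = 10.1

L/D = 10.1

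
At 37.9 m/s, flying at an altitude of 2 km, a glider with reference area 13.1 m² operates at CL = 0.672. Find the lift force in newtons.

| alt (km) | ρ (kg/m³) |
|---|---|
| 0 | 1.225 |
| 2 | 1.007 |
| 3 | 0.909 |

At 2 km, from the table: ρ = 1.007 kg/m³.
L = ½ρv²S·CL = ½ × 1.007 × 37.9² × 13.1 × 0.672 = 6370 N ≈ 6.37 kN

L = 6370 N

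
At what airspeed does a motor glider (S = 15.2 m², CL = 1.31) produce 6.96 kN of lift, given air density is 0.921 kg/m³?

L = ½ρv²S·CL ⇒ v = √(2L/(ρ·S·CL))
v = √(2 × 6960 / (0.921 × 15.2 × 1.31)) = √759 = 27.6 m/s

v = 27.6 m/s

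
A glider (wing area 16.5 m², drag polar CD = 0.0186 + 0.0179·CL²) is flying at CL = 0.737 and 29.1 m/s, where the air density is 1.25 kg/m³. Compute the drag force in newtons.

D = 247 N

CD = 0.0186 + 0.0179 × 0.737² = 0.02832
D = ½ρv²S·CD = ½ × 1.25 × 29.1² × 16.5 × 0.02832 = 247 N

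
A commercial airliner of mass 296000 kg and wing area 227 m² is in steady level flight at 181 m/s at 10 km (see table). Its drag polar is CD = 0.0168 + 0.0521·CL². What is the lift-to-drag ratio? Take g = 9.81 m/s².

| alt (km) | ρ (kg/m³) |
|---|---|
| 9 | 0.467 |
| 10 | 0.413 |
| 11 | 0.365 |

L/D = 9.31

At 10 km, from the table: ρ = 0.413 kg/m³.
In steady level flight, lift balances weight: W = mg = 296000 × 9.81 = 2.9038×10^6 N.
q = ½ρv² = ½ × 0.413 × 181² = 6765 Pa.
CL = 2W/(ρv²S) = 2×2.9038×10^6/(0.413×181²×227) = 1.891.
CD = 0.0168 + 0.0521 × 1.891² = 0.2031.
L/D = CL/CD = 1.891 / 0.2031 = 9.31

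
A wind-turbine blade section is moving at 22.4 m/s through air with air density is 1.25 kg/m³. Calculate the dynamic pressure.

q = ½ρv² = ½ × 1.25 × 22.4² = 314 Pa

q = 314 Pa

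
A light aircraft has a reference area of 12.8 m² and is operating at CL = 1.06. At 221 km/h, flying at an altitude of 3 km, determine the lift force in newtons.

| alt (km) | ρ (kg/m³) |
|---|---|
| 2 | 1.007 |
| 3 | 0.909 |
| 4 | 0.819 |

At 3 km, from the table: ρ = 0.909 kg/m³.
Convert speed: v = 221 km/h ÷ 3.6 = 61.39 m/s.
L = ½ρv²S·CL = ½ × 0.909 × 61.39² × 12.8 × 1.06 = 23200 N ≈ 23.2 kN

L = 23200 N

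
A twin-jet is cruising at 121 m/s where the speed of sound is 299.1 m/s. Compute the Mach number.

M = 0.405

M = v/a = 121 / 299.1 = 0.405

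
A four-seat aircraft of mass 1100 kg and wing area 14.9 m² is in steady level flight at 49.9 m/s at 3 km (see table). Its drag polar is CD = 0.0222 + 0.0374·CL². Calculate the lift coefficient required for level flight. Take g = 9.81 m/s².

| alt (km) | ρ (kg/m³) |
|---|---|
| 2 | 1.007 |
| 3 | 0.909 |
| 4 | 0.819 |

CL = 0.64

At 3 km, from the table: ρ = 0.909 kg/m³.
In steady level flight, lift balances weight: W = mg = 1100 × 9.81 = 10791 N.
q = ½ρv² = ½ × 0.909 × 49.9² = 1132 Pa.
CL = W/(q·S) = 10791 / (1132 × 14.9) = 0.6399.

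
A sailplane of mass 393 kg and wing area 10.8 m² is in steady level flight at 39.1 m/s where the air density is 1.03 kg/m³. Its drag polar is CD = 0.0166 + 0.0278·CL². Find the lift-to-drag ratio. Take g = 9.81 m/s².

L/D = 20.3

Level flight ⇒ L = W = m·g = 393 × 9.81 = 3855.3 N.
q = ½ρv² = ½ × 1.03 × 39.1² = 787.3 Pa.
Required CL = L/(qS) = 3855.3/(787.3·10.8) = 0.4534.
CD = 0.0166 + 0.0278 × 0.4534² = 0.02231.
L/D = CL/CD = 0.4534 / 0.02231 = 20.3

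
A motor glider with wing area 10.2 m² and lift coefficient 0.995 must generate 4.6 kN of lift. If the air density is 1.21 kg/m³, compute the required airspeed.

L = ½ρv²S·CL ⇒ v = √(2L/(ρ·S·CL))
v = √(2 × 4600 / (1.21 × 10.2 × 0.995)) = √749.2 = 27.4 m/s

v = 27.4 m/s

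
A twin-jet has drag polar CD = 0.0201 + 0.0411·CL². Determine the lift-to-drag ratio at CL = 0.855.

L/D = 17.1

CD = 0.0201 + 0.0411 × 0.855² = 0.05015
L/D = CL/CD = 0.855 / 0.05015 = 17.1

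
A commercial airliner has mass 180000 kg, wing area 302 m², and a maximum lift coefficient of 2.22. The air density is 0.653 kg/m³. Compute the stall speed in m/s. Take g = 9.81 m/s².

Weight W = mg = 180000 × 9.81 = 1.766×10^6 N.
From L = ½ρV²S·CL,max = W: V_stall = √(2W/(ρSCL,max)) = √(2·1.766×10^6/(0.653·302·2.22))
V_stall = √8067 = 89.8 m/s

V_stall = 89.8 m/s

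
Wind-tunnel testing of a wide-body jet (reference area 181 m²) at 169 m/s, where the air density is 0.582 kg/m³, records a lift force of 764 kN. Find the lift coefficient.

CL = 0.508

From L = ½ρv²S·CL, rearranging gives CL = 2L/(ρv²S).
CL = 2 × 7.64×10^5 / (0.582 × 169² × 181) = 0.508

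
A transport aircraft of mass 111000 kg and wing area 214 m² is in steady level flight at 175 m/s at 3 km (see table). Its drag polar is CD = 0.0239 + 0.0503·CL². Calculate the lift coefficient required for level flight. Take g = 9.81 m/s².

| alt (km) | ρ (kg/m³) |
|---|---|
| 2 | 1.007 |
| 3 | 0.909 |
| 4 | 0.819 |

CL = 0.366

At 3 km, from the table: ρ = 0.909 kg/m³.
Level flight ⇒ L = W = m·g = 111000 × 9.81 = 1.0889×10^6 N.
Dynamic pressure q = 0.5 × 0.909 × 175² = 13920 Pa.
Required CL = L/(qS) = 1.0889×10^6/(13920·214) = 0.3656.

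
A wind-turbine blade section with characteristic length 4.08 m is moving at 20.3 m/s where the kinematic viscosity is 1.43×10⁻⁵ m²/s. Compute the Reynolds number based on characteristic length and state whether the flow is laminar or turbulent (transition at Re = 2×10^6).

Re = v·c/ν = 20.3 × 4.08 / (1.43×10⁻⁵) = 5.79×10^6
Since 5.79×10^6 > 2×10^6, the flow is turbulent.

Re = 5.79×10^6 (turbulent)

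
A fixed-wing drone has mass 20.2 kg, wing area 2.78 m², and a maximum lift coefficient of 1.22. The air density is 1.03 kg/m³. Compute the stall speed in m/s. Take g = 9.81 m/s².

V_stall = 10.7 m/s

Weight W = mg = 20.2 × 9.81 = 198.2 N.
From L = ½ρV²S·CL,max = W: V_stall = √(2W/(ρSCL,max)) = √(2·198.2/(1.03·2.78·1.22))
V_stall = √113.5 = 10.7 m/s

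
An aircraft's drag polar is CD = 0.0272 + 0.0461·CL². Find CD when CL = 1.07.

CD = 0.08

CD = 0.0272 + 0.0461 × 1.07² = 0.0272 + 0.05278 = 0.08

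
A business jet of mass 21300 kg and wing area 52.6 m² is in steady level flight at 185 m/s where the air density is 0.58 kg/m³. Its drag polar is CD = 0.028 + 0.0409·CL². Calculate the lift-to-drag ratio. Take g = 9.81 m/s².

L/D = 11.6

In steady level flight, lift balances weight: W = mg = 21300 × 9.81 = 2.0895×10^5 N.
q = ½ρv² = ½ × 0.58 × 185² = 9925 Pa.
CL = 2W/(ρv²S) = 2×2.0895×10^5/(0.58×185²×52.6) = 0.4002.
CD = 0.028 + 0.0409 × 0.4002² = 0.03455.
L/D = CL/CD = 0.4002 / 0.03455 = 11.6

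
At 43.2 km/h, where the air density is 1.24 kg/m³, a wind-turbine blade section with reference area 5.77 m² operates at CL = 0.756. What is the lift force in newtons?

L = 389 N

Convert speed: v = 43.2 km/h ÷ 3.6 = 12 m/s.
L = ½ρv²S·CL = ½ × 1.24 × 12² × 5.77 × 0.756 = 389 N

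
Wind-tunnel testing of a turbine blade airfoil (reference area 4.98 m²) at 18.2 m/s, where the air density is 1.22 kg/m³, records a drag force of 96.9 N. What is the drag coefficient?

From D = ½ρv²S·CD, rearranging gives CD = 2D/(ρv²S).
CD = 2 × 96.9 / (1.22 × 18.2² × 4.98) = 0.0963

CD = 0.0963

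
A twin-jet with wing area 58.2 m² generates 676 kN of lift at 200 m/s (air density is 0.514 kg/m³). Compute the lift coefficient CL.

CL = 1.13

From L = ½ρv²S·CL, rearranging gives CL = 2L/(ρv²S).
CL = 2 × 6.76×10^5 / (0.514 × 200² × 58.2) = 1.13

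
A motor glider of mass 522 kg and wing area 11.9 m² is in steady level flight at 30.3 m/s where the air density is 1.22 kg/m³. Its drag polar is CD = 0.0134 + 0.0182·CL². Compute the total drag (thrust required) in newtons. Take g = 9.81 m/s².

Level flight ⇒ L = W = m·g = 522 × 9.81 = 5120.8 N.
Dynamic pressure q = 0.5 × 1.22 × 30.3² = 560 Pa.
CL = W/(q·S) = 5120.8 / (560 × 11.9) = 0.7684.
CD = 0.0134 + 0.0182 × 0.7684² = 0.02415.
D = q·S·CD = 560 × 11.9 × 0.02415 = 160.9 N

D = 161 N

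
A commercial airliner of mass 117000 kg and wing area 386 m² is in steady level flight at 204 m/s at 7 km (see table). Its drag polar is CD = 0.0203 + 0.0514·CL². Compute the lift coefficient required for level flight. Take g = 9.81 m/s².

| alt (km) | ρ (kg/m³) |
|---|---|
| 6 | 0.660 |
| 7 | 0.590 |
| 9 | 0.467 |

CL = 0.242

At 7 km, from the table: ρ = 0.590 kg/m³.
Weight W = mg = 117000 × 9.81 = 1.1478×10^6 N; in level flight L = W.
q = ½ρv² = ½ × 0.59 × 204² = 12280 Pa.
CL = W/(q·S) = 1.1478×10^6 / (12280 × 386) = 0.2422.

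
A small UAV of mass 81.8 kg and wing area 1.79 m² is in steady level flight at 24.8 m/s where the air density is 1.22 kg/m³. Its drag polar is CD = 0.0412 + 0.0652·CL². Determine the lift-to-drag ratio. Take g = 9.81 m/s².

L/D = 8.9

Level flight ⇒ L = W = m·g = 81.8 × 9.81 = 802.46 N.
Dynamic pressure q = 0.5 × 1.22 × 24.8² = 375.2 Pa.
CL = W/(q·S) = 802.46 / (375.2 × 1.79) = 1.195.
CD = 0.0412 + 0.0652 × 1.195² = 0.1343.
L/D = CL/CD = 1.195 / 0.1343 = 8.9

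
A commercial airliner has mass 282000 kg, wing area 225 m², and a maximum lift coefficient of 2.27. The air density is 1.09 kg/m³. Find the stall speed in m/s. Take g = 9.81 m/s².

V_stall = 99.7 m/s

Weight W = mg = 282000 × 9.81 = 2.766×10^6 N.
From L = ½ρV²S·CL,max = W: V_stall = √(2W/(ρSCL,max)) = √(2·2.766×10^6/(1.09·225·2.27))
V_stall = √9938 = 99.7 m/s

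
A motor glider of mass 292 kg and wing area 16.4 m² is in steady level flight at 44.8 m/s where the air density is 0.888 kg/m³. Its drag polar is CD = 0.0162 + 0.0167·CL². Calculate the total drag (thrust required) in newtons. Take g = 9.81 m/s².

D = 246 N

Level flight ⇒ L = W = m·g = 292 × 9.81 = 2864.5 N.
q = ½ρv² = ½ × 0.888 × 44.8² = 891.1 Pa.
CL = 2W/(ρv²S) = 2×2864.5/(0.888×44.8²×16.4) = 0.196.
CD = 0.0162 + 0.0167 × 0.196² = 0.01684.
D = q·S·CD = 891.1 × 16.4 × 0.01684 = 246.1 N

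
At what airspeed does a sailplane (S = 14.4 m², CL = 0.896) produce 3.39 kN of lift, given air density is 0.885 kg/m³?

L = ½ρv²S·CL ⇒ v = √(2L/(ρ·S·CL))
v = √(2 × 3390 / (0.885 × 14.4 × 0.896)) = √593.8 = 24.4 m/s

v = 24.4 m/s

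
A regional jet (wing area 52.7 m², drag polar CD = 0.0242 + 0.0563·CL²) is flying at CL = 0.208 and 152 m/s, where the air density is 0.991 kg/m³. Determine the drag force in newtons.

D = 16100 N

CD = 0.0242 + 0.0563 × 0.208² = 0.02664
D = ½ρv²S·CD = ½ × 0.991 × 152² × 52.7 × 0.02664 = 16100 N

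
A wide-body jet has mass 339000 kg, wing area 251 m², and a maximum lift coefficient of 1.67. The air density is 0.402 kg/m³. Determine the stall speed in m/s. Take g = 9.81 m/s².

Stall occurs when L = W at CL,max. W = mg = 339000 × 9.81 = 3.326×10^6 N.
V_stall = √(2W/(ρ·S·CL,max)) = √(2 × 3.326×10^6 / (0.402 × 251 × 1.67))
V_stall = √39470 = 199 m/s

V_stall = 199 m/s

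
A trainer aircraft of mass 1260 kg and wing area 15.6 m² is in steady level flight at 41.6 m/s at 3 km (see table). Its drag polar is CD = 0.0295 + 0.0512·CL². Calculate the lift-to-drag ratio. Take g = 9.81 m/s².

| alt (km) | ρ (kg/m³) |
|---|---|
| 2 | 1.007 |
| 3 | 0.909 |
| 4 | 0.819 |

At 3 km, from the table: ρ = 0.909 kg/m³.
Weight W = mg = 1260 × 9.81 = 12361 N; in level flight L = W.
Dynamic pressure q = 0.5 × 0.909 × 41.6² = 786.5 Pa.
CL = 2W/(ρv²S) = 2×12361/(0.909×41.6²×15.6) = 1.007.
CD = 0.0295 + 0.0512 × 1.007² = 0.08146.
L/D = CL/CD = 1.007 / 0.08146 = 12.4

L/D = 12.4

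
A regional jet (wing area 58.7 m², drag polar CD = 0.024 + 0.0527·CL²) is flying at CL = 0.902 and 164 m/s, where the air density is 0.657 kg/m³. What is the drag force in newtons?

CD = 0.024 + 0.0527 × 0.902² = 0.06688
D = ½ρv²S·CD = ½ × 0.657 × 164² × 58.7 × 0.06688 = 34700 N

D = 34700 N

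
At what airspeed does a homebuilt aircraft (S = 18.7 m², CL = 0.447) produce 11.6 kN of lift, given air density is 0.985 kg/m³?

L = ½ρv²S·CL ⇒ v = √(2L/(ρ·S·CL))
v = √(2 × 11600 / (0.985 × 18.7 × 0.447)) = √2818 = 53.1 m/s

v = 53.1 m/s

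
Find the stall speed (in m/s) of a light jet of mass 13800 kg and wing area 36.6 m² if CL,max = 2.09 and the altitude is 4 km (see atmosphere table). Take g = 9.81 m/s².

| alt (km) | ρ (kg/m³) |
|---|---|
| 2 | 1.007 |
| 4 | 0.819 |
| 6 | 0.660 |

At 4 km, from the table: ρ = 0.819 kg/m³.
Weight W = mg = 13800 × 9.81 = 1.354×10^5 N.
From L = ½ρV²S·CL,max = W: V_stall = √(2W/(ρSCL,max)) = √(2·1.354×10^5/(0.819·36.6·2.09))
V_stall = √4322 = 65.7 m/s

V_stall = 65.7 m/s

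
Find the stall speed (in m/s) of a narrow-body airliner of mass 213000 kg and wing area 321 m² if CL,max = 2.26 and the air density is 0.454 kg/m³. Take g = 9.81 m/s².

V_stall = 113 m/s

Weight W = mg = 213000 × 9.81 = 2.09×10^6 N.
From L = ½ρV²S·CL,max = W: V_stall = √(2W/(ρSCL,max)) = √(2·2.09×10^6/(0.454·321·2.26))
V_stall = √12690 = 113 m/s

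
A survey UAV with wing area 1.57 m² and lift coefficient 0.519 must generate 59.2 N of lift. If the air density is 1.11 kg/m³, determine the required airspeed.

L = ½ρv²S·CL ⇒ v = √(2L/(ρ·S·CL))
v = √(2 × 59.2 / (1.11 × 1.57 × 0.519)) = √130.9 = 11.4 m/s

v = 11.4 m/s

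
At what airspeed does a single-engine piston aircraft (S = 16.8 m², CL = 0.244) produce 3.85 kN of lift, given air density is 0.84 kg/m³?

v = 47.3 m/s

L = ½ρv²S·CL ⇒ v = √(2L/(ρ·S·CL))
v = √(2 × 3850 / (0.84 × 16.8 × 0.244)) = √2236 = 47.3 m/s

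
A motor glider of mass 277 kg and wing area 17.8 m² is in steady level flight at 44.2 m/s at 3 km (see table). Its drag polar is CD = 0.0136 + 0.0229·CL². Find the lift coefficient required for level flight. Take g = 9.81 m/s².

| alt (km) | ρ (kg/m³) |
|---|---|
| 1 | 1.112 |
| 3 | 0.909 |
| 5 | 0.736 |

CL = 0.172

At 3 km, from the table: ρ = 0.909 kg/m³.
In steady level flight, lift balances weight: W = mg = 277 × 9.81 = 2717.4 N.
Dynamic pressure q = 0.5 × 0.909 × 44.2² = 887.9 Pa.
CL = 2W/(ρv²S) = 2×2717.4/(0.909×44.2²×17.8) = 0.1719.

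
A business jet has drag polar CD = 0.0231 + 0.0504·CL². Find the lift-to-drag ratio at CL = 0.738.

L/D = 14.6

CD = 0.0231 + 0.0504 × 0.738² = 0.05055
L/D = CL/CD = 0.738 / 0.05055 = 14.6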